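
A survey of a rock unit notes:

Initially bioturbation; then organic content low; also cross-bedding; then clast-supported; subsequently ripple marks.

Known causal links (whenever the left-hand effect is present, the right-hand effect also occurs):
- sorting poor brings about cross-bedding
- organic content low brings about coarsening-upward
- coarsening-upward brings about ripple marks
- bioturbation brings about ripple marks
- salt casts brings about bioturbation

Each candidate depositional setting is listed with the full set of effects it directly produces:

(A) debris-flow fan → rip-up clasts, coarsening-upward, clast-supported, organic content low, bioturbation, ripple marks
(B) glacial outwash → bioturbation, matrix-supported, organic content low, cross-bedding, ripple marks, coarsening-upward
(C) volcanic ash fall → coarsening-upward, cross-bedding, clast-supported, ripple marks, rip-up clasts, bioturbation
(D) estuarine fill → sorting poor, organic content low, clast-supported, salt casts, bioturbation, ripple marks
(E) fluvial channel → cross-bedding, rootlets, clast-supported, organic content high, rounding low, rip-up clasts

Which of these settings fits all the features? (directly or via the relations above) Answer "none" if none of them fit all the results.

Testing each hypothesis:
(A) debris-flow fan — does not account for cross-bedding
(B) glacial outwash — fails on clast-supported (predicts matrix-supported, not clast-supported)
(C) volcanic ash fall — bioturbation match; organic content low miss; cross-bedding match; clast-supported match; ripple marks match
(D) estuarine fill — bioturbation match; organic content low match; cross-bedding match (by sorting poor → cross-bedding); clast-supported match; ripple marks match
(E) fluvial channel — fails on bioturbation, organic content low, ripple marks (predicts organic content high, not organic content low)
(D) alone accounts for all the evidence.

D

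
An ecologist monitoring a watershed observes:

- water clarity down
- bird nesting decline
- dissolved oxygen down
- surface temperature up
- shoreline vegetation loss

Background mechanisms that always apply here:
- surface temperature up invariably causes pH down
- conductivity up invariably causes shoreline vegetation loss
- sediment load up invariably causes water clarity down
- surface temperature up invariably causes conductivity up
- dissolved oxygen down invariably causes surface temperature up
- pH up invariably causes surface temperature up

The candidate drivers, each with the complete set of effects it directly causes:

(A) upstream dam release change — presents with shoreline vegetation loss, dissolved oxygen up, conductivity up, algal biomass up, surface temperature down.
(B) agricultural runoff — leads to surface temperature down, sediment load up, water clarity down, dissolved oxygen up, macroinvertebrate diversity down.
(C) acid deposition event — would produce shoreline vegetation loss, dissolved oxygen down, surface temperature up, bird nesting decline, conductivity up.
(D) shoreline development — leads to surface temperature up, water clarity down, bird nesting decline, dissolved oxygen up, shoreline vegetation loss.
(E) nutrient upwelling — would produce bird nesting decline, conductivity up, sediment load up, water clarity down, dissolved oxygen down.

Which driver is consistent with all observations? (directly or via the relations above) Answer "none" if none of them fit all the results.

Per-candidate check:
(A) upstream dam release change — water clarity down -; bird nesting decline -; dissolved oxygen down -; surface temperature up -; shoreline vegetation loss +
(B) agricultural runoff — water clarity down +; bird nesting decline -; dissolved oxygen down -; surface temperature up -; shoreline vegetation loss -
(C) acid deposition event — water clarity down -; bird nesting decline +; dissolved oxygen down +; surface temperature up +; shoreline vegetation loss +
(D) shoreline development — water clarity down +; bird nesting decline +; dissolved oxygen down -; surface temperature up +; shoreline vegetation loss +
(E) nutrient upwelling — accounts for every observation (surface temperature up through dissolved oxygen down → surface temperature up)
(E) alone accounts for all the evidence.

E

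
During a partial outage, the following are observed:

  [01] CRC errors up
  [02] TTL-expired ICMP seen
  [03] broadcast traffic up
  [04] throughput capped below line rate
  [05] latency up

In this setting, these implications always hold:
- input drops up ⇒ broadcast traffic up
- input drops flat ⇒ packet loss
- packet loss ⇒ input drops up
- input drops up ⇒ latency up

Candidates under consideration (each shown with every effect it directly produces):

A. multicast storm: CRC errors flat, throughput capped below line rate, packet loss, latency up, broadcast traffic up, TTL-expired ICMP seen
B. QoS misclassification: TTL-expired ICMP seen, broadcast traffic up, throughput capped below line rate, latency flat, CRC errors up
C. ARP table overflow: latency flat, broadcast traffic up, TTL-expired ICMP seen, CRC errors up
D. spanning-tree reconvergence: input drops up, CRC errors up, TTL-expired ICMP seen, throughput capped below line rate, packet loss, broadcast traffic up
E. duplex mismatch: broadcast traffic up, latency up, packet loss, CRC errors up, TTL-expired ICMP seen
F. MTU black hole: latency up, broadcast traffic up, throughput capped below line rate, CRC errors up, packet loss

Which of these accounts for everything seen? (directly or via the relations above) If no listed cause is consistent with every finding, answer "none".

D

For each candidate, compare predicted effects to what was observed:
(A) multicast storm — CRC errors up ✗; TTL-expired ICMP seen ✓; broadcast traffic up ✓; throughput capped below line rate ✓; latency up ✓
(B) QoS misclassification — CRC errors up ✓; TTL-expired ICMP seen ✓; broadcast traffic up ✓; throughput capped below line rate ✓; latency up ✗
(C) ARP table overflow — CRC errors up ✓; TTL-expired ICMP seen ✓; broadcast traffic up ✓; throughput capped below line rate ✗; latency up ✗
(D) spanning-tree reconvergence — CRC errors up ✓; TTL-expired ICMP seen ✓; broadcast traffic up ✓; throughput capped below line rate ✓; latency up ✓ (via input drops up → latency up)
(E) duplex mismatch — CRC errors up ✓; TTL-expired ICMP seen ✓; broadcast traffic up ✓; throughput capped below line rate ✗; latency up ✓
(F) MTU black hole — CRC errors up ✓; TTL-expired ICMP seen ✗; broadcast traffic up ✓; throughput capped below line rate ✓; latency up ✓
(D) alone accounts for all the evidence.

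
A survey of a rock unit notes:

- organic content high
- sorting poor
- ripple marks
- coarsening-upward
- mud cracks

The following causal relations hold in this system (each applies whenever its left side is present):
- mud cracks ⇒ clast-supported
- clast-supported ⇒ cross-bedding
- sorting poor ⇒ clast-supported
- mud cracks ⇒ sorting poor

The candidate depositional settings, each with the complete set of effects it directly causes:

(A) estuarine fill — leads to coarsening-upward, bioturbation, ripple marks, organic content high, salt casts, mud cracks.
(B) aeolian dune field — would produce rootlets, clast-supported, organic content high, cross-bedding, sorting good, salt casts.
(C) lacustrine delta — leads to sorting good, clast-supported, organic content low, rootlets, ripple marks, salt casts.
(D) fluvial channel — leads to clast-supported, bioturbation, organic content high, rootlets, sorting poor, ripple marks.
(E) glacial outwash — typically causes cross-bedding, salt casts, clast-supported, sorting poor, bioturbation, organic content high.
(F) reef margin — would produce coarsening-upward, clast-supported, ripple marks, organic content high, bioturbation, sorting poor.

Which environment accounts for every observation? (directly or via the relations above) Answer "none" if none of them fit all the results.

Testing each hypothesis:
(A) estuarine fill — organic content high ✓; sorting poor ✓ (via mud cracks → sorting poor); ripple marks ✓; coarsening-upward ✓; mud cracks ✓
(B) aeolian dune field — organic content high ✓; sorting poor ✗; ripple marks ✗; coarsening-upward ✗; mud cracks ✗
(C) lacustrine delta — organic content high ✗; sorting poor ✗; ripple marks ✓; coarsening-upward ✗; mud cracks ✗
(D) fluvial channel — does not account for coarsening-upward, mud cracks
(E) glacial outwash — organic content high ✓; sorting poor ✓; ripple marks ✗; coarsening-upward ✗; mud cracks ✗
(F) reef margin — organic content high ✓; sorting poor ✓; ripple marks ✓; coarsening-upward ✓; mud cracks ✗
Only (A) is consistent with every observation.

A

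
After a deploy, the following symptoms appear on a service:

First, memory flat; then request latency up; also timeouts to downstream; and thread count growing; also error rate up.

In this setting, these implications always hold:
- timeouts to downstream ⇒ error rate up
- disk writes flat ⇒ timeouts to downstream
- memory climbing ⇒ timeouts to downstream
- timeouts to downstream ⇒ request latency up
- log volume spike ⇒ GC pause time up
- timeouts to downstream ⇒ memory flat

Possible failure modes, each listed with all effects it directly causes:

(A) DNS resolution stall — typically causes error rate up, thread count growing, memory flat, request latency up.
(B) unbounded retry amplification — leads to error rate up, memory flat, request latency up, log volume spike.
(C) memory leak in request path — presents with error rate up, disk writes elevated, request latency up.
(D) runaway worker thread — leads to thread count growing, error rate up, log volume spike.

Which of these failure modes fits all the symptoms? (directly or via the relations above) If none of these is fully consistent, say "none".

none

Checking each candidate against the observations:
(A) DNS resolution stall — memory flat ✓; request latency up ✓; timeouts to downstream ✗; thread count growing ✓; error rate up ✓
(B) unbounded retry amplification — memory flat ✓; request latency up ✓; timeouts to downstream ✗; thread count growing ✗; error rate up ✓
(C) memory leak in request path — does not account for memory flat, timeouts to downstream, thread count growing
(D) runaway worker thread — memory flat ✗; request latency up ✗; timeouts to downstream ✗; thread count growing ✓; error rate up ✓
None of the listed candidates fits everything.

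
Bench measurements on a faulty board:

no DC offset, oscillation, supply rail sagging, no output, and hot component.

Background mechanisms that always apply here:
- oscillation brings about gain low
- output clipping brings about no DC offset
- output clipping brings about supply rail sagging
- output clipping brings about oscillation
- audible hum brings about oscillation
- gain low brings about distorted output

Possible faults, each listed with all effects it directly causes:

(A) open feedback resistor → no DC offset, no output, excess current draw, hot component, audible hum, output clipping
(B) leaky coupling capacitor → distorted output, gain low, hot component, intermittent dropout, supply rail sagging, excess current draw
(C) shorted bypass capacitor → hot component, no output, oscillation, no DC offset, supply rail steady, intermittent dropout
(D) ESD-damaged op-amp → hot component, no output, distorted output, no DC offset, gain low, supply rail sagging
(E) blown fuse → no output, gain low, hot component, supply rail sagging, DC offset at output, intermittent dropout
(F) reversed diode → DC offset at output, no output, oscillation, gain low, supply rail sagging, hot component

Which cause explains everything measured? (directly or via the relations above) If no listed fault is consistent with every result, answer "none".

Checking each candidate against the observations:
(A) open feedback resistor — no DC offset yes; oscillation yes (through output clipping → oscillation); supply rail sagging yes (through output clipping → supply rail sagging); no output yes; hot component yes
(B) leaky coupling capacitor — no DC offset NO; oscillation NO; supply rail sagging yes; no output NO; hot component yes
(C) shorted bypass capacitor — no DC offset yes; oscillation yes; supply rail sagging NO; no output yes; hot component yes
(D) ESD-damaged op-amp — no DC offset yes; oscillation NO; supply rail sagging yes; no output yes; hot component yes
(E) blown fuse — fails on no DC offset, oscillation (predicts DC offset at output, not no DC offset)
(F) reversed diode — no DC offset NO; oscillation yes; supply rail sagging yes; no output yes; hot component yes
(A) is the only candidate with no mismatches.

A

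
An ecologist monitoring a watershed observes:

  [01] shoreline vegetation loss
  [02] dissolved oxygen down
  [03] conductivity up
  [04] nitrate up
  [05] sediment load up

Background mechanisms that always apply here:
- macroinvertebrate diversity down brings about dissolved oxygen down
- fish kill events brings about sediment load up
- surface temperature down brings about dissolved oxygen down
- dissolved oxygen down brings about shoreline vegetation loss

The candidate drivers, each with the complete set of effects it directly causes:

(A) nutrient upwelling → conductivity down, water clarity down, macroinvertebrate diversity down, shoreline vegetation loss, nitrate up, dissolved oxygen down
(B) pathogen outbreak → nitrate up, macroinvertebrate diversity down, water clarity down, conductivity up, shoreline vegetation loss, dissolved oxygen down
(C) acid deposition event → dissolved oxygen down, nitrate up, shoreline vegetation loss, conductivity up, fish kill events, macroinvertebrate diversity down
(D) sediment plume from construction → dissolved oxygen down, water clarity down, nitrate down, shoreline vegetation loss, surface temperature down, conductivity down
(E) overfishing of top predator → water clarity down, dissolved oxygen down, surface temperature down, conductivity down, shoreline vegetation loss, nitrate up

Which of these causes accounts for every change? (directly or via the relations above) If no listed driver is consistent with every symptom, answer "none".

Per-candidate check:
(A) nutrient upwelling — fails on conductivity up, sediment load up (predicts conductivity down, not conductivity up)
(B) pathogen outbreak — shoreline vegetation loss match; dissolved oxygen down match; conductivity up match; nitrate up match; sediment load up miss
(C) acid deposition event — accounts for every observation (sediment load up via fish kill events → sediment load up)
(D) sediment plume from construction — shoreline vegetation loss match; dissolved oxygen down match; conductivity up miss; nitrate up miss; sediment load up miss
(E) overfishing of top predator — fails on conductivity up, sediment load up (predicts conductivity down, not conductivity up)
Only (C) is consistent with every observation.

C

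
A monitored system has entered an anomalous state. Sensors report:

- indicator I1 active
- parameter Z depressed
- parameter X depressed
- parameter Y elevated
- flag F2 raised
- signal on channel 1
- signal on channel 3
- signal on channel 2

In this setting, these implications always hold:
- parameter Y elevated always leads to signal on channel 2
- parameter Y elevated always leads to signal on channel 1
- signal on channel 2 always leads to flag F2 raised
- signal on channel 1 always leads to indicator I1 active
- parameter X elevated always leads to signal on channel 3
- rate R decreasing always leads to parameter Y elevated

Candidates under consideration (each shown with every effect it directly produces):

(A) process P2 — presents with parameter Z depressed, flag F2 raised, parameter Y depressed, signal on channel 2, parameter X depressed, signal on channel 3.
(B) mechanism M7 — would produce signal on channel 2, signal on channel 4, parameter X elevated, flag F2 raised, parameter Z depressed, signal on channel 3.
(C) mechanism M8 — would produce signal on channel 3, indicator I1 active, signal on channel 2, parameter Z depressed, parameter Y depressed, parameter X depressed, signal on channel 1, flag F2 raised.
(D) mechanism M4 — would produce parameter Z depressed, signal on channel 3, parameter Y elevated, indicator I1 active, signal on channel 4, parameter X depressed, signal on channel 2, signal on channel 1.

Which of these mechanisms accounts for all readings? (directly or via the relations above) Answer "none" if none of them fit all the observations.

D

For each candidate, compare predicted effects to what was observed:
(A) process P2 — indicator I1 active ✗; parameter Z depressed ✓; parameter X depressed ✓; parameter Y elevated ✗; flag F2 raised ✓; signal on channel 1 ✗; signal on channel 3 ✓; signal on channel 2 ✓
(B) mechanism M7 — indicator I1 active ✗; parameter Z depressed ✓; parameter X depressed ✗; parameter Y elevated ✗; flag F2 raised ✓; signal on channel 1 ✗; signal on channel 3 ✓; signal on channel 2 ✓
(C) mechanism M8 — fails on parameter Y elevated (predicts parameter Y depressed, not parameter Y elevated)
(D) mechanism M4 — accounts for every observation (flag F2 raised by signal on channel 2 → flag F2 raised)
Only (D) is consistent with every observation.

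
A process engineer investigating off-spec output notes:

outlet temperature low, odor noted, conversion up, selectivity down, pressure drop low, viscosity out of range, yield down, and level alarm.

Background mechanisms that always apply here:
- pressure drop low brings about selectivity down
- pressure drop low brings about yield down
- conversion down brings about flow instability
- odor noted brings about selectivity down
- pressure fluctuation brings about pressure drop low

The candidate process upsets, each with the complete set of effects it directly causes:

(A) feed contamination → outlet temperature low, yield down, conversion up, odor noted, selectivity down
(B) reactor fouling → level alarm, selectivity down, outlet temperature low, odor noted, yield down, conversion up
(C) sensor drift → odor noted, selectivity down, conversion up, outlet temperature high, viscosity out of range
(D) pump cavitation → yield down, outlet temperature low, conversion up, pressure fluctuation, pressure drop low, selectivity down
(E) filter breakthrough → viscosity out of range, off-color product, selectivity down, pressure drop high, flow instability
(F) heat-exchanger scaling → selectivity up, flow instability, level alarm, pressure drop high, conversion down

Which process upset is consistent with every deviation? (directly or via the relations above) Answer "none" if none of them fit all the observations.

Checking each candidate against the observations:
(A) feed contamination — outlet temperature low yes; odor noted yes; conversion up yes; selectivity down yes; pressure drop low NO; viscosity out of range NO; yield down yes; level alarm NO
(B) reactor fouling — outlet temperature low yes; odor noted yes; conversion up yes; selectivity down yes; pressure drop low NO; viscosity out of range NO; yield down yes; level alarm yes
(C) sensor drift — outlet temperature low NO; odor noted yes; conversion up yes; selectivity down yes; pressure drop low NO; viscosity out of range yes; yield down NO; level alarm NO
(D) pump cavitation — outlet temperature low yes; odor noted NO; conversion up yes; selectivity down yes; pressure drop low yes; viscosity out of range NO; yield down yes; level alarm NO
(E) filter breakthrough — outlet temperature low NO; odor noted NO; conversion up NO; selectivity down yes; pressure drop low NO; viscosity out of range yes; yield down NO; level alarm NO
(F) heat-exchanger scaling — outlet temperature low NO; odor noted NO; conversion up NO; selectivity down NO; pressure drop low NO; viscosity out of range NO; yield down NO; level alarm yes
No candidate is consistent with all observations.

none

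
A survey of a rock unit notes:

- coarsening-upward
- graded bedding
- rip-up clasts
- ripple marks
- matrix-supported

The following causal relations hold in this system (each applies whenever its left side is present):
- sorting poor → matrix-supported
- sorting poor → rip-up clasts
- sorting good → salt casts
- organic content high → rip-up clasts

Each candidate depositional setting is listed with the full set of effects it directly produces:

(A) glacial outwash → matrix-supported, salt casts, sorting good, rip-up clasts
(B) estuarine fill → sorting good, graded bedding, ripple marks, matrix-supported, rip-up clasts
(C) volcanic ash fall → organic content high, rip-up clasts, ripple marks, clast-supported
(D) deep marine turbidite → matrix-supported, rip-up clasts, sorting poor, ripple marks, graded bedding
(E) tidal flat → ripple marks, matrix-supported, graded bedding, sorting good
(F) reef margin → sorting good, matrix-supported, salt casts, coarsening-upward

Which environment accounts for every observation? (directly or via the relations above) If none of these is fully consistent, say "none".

For each candidate, compare predicted effects to what was observed:
(A) glacial outwash — does not account for coarsening-upward, graded bedding, ripple marks
(B) estuarine fill — does not account for coarsening-upward
(C) volcanic ash fall — fails on coarsening-upward, graded bedding, matrix-supported (predicts clast-supported, not matrix-supported)
(D) deep marine turbidite — coarsening-upward -; graded bedding +; rip-up clasts +; ripple marks +; matrix-supported +
(E) tidal flat — does not account for coarsening-upward, rip-up clasts
(F) reef margin — coarsening-upward +; graded bedding -; rip-up clasts -; ripple marks -; matrix-supported +
Every candidate fails on at least one observation.

none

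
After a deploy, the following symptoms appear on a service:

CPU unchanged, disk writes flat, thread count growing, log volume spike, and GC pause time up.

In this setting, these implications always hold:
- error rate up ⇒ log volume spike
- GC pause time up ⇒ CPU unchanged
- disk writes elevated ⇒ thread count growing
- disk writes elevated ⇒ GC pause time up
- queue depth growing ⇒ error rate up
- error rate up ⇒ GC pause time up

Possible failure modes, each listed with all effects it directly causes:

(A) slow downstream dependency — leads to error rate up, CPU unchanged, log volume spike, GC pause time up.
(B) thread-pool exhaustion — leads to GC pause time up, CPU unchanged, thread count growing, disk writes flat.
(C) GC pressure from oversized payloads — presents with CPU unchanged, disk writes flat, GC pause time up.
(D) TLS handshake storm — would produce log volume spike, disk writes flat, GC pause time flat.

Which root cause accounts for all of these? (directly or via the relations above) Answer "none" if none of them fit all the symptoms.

Testing each hypothesis:
(A) slow downstream dependency — CPU unchanged yes; disk writes flat NO; thread count growing NO; log volume spike yes; GC pause time up yes
(B) thread-pool exhaustion — does not account for log volume spike
(C) GC pressure from oversized payloads — does not account for thread count growing, log volume spike
(D) TLS handshake storm — CPU unchanged NO; disk writes flat yes; thread count growing NO; log volume spike yes; GC pause time up NO
None of the listed candidates fits everything.

none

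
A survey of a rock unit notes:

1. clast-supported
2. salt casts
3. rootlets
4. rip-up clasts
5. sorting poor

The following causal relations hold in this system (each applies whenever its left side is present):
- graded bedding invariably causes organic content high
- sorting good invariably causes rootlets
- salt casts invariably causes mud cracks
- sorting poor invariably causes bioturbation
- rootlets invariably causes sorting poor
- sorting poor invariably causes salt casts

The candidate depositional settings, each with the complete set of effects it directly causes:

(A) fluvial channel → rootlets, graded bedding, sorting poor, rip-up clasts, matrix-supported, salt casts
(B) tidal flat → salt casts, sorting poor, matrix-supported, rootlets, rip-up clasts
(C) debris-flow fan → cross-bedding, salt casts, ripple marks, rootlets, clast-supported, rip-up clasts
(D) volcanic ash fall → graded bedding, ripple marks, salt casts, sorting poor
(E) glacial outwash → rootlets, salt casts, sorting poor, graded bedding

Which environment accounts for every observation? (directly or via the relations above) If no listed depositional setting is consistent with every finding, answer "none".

Checking each candidate against the observations:
(A) fluvial channel — fails on clast-supported (predicts matrix-supported, not clast-supported)
(B) tidal flat — fails on clast-supported (predicts matrix-supported, not clast-supported)
(C) debris-flow fan — clast-supported +; salt casts +; rootlets +; rip-up clasts +; sorting poor + (by rootlets → sorting poor)
(D) volcanic ash fall — clast-supported -; salt casts +; rootlets -; rip-up clasts -; sorting poor +
(E) glacial outwash — clast-supported -; salt casts +; rootlets +; rip-up clasts -; sorting poor +
Only (C) is consistent with every observation.

C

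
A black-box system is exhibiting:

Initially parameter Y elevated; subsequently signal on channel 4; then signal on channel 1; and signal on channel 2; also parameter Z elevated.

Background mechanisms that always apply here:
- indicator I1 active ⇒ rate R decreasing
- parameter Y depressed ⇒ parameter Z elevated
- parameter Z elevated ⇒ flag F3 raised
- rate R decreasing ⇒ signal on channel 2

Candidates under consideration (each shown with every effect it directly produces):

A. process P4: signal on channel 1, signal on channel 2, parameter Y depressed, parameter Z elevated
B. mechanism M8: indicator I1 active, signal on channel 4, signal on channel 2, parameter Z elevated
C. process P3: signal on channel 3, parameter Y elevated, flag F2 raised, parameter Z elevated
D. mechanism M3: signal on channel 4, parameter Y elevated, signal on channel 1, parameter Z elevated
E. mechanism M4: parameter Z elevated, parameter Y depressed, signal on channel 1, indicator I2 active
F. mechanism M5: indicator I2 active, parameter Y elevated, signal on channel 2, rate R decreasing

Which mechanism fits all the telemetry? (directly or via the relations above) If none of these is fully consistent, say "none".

Checking each candidate against the observations:
(A) process P4 — parameter Y elevated NO; signal on channel 4 NO; signal on channel 1 yes; signal on channel 2 yes; parameter Z elevated yes
(B) mechanism M8 — parameter Y elevated NO; signal on channel 4 yes; signal on channel 1 NO; signal on channel 2 yes; parameter Z elevated yes
(C) process P3 — parameter Y elevated yes; signal on channel 4 NO; signal on channel 1 NO; signal on channel 2 NO; parameter Z elevated yes
(D) mechanism M3 — does not account for signal on channel 2
(E) mechanism M4 — fails on parameter Y elevated, signal on channel 4, signal on channel 2 (predicts parameter Y depressed, not parameter Y elevated)
(F) mechanism M5 — does not account for signal on channel 4, signal on channel 1, parameter Z elevated
None of the listed candidates fits everything.

none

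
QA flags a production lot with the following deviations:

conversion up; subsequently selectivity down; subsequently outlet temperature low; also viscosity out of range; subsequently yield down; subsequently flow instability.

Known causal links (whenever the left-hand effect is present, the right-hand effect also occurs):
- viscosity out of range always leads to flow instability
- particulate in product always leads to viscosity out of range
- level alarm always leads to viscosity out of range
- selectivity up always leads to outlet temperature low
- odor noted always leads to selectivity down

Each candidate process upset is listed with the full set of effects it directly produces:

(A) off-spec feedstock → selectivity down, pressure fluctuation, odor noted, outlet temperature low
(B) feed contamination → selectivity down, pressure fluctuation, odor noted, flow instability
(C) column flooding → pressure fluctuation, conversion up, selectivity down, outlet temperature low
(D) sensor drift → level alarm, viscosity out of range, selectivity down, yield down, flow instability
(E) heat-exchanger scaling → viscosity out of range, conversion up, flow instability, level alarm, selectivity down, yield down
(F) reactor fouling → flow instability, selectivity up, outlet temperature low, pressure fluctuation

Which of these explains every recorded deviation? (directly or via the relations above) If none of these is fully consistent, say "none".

none

For each candidate, compare predicted effects to what was observed:
(A) off-spec feedstock — conversion up miss; selectivity down match; outlet temperature low match; viscosity out of range miss; yield down miss; flow instability miss
(B) feed contamination — does not account for conversion up, outlet temperature low, viscosity out of range, yield down
(C) column flooding — does not account for viscosity out of range, yield down, flow instability
(D) sensor drift — conversion up miss; selectivity down match; outlet temperature low miss; viscosity out of range match; yield down match; flow instability match
(E) heat-exchanger scaling — does not account for outlet temperature low
(F) reactor fouling — fails on conversion up, selectivity down, viscosity out of range, yield down (predicts selectivity up, not selectivity down)
No candidate is consistent with all observations.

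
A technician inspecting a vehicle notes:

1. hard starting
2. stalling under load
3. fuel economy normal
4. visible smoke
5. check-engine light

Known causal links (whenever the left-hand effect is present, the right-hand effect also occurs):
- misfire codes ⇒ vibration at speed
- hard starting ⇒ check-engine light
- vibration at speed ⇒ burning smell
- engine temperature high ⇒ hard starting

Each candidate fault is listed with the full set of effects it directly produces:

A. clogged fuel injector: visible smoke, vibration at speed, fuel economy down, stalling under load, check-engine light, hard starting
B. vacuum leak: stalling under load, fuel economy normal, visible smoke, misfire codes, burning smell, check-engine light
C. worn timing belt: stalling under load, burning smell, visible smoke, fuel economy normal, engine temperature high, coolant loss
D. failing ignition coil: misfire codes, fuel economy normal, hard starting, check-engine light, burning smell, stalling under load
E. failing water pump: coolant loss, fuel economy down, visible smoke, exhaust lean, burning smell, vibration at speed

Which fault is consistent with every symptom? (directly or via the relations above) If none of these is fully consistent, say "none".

For each candidate, compare predicted effects to what was observed:
(A) clogged fuel injector — fails on fuel economy normal (predicts fuel economy down, not fuel economy normal)
(B) vacuum leak — hard starting miss; stalling under load match; fuel economy normal match; visible smoke match; check-engine light match
(C) worn timing belt — hard starting match (by engine temperature high → hard starting); stalling under load match; fuel economy normal match; visible smoke match; check-engine light match (by engine temperature high → hard starting → check-engine light)
(D) failing ignition coil — hard starting match; stalling under load match; fuel economy normal match; visible smoke miss; check-engine light match
(E) failing water pump — fails on hard starting, stalling under load, fuel economy normal, check-engine light (predicts fuel economy down, not fuel economy normal)
Only (C) is consistent with every observation.

C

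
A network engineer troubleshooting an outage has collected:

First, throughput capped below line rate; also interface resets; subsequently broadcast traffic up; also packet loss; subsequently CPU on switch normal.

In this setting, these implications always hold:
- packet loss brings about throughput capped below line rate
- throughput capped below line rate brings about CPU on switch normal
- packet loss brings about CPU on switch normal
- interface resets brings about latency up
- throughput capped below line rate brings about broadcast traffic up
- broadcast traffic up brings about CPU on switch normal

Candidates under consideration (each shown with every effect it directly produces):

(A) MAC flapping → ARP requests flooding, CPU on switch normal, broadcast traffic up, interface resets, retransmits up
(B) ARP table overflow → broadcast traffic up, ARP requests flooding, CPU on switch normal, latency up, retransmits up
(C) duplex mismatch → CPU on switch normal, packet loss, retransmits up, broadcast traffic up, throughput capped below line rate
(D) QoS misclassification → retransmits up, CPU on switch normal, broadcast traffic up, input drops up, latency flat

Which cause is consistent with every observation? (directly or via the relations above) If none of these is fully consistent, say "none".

none

Checking each candidate against the observations:
(A) MAC flapping — throughput capped below line rate miss; interface resets match; broadcast traffic up match; packet loss miss; CPU on switch normal match
(B) ARP table overflow — throughput capped below line rate miss; interface resets miss; broadcast traffic up match; packet loss miss; CPU on switch normal match
(C) duplex mismatch — does not account for interface resets
(D) QoS misclassification — throughput capped below line rate miss; interface resets miss; broadcast traffic up match; packet loss miss; CPU on switch normal match
None of the listed candidates fits everything.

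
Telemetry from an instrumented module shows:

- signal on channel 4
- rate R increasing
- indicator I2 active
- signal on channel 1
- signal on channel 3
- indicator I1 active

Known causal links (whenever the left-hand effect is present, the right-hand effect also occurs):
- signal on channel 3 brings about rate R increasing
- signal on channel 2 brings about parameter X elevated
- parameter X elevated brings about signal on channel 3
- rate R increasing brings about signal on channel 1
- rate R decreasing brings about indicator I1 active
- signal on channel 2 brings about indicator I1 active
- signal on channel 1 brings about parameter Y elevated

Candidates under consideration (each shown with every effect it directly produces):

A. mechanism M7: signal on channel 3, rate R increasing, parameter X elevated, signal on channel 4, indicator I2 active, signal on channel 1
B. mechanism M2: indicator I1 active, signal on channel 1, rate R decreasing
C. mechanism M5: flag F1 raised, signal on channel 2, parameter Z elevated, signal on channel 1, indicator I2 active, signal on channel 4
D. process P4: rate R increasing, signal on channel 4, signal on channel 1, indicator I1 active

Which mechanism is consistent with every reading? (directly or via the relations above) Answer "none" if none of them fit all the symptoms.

C

Per-candidate check:
(A) mechanism M7 — signal on channel 4 +; rate R increasing +; indicator I2 active +; signal on channel 1 +; signal on channel 3 +; indicator I1 active -
(B) mechanism M2 — signal on channel 4 -; rate R increasing -; indicator I2 active -; signal on channel 1 +; signal on channel 3 -; indicator I1 active +
(C) mechanism M5 — signal on channel 4 +; rate R increasing + (by signal on channel 2 → parameter X elevated → signal on channel 3 → rate R increasing); indicator I2 active +; signal on channel 1 +; signal on channel 3 + (by signal on channel 2 → parameter X elevated → signal on channel 3); indicator I1 active + (by signal on channel 2 → indicator I1 active)
(D) process P4 — signal on channel 4 +; rate R increasing +; indicator I2 active -; signal on channel 1 +; signal on channel 3 -; indicator I1 active +
(C) is the only candidate with no mismatches.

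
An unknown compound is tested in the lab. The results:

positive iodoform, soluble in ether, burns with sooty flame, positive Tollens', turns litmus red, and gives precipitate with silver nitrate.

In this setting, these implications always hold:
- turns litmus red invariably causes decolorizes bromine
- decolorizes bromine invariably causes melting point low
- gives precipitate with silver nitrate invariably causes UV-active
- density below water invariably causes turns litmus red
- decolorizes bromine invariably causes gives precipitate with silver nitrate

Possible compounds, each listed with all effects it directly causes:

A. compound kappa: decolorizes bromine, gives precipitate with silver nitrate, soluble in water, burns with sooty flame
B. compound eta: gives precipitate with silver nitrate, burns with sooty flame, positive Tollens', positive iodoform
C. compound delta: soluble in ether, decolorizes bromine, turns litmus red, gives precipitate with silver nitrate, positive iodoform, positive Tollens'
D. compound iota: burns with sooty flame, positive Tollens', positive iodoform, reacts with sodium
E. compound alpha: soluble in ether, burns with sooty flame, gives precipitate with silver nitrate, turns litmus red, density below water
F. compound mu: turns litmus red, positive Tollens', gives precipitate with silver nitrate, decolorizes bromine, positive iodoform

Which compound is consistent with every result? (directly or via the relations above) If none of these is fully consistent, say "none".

none

Testing each hypothesis:
(A) compound kappa — positive iodoform -; soluble in ether -; burns with sooty flame +; positive Tollens' -; turns litmus red -; gives precipitate with silver nitrate +
(B) compound eta — does not account for soluble in ether, turns litmus red
(C) compound delta — does not account for burns with sooty flame
(D) compound iota — does not account for soluble in ether, turns litmus red, gives precipitate with silver nitrate
(E) compound alpha — does not account for positive iodoform, positive Tollens'
(F) compound mu — positive iodoform +; soluble in ether -; burns with sooty flame -; positive Tollens' +; turns litmus red +; gives precipitate with silver nitrate +
None of the listed candidates fits everything.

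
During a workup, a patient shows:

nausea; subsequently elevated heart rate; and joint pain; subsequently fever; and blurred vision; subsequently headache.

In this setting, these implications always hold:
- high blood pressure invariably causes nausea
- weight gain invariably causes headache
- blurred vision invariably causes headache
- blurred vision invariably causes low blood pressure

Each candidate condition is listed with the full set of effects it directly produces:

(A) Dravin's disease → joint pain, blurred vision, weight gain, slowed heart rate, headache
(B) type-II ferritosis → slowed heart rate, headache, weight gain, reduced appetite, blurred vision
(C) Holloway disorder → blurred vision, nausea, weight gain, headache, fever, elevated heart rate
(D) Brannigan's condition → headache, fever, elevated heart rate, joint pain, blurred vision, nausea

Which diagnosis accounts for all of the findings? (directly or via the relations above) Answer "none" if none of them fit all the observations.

Checking each candidate against the observations:
(A) Dravin's disease — fails on nausea, elevated heart rate, fever (predicts slowed heart rate, not elevated heart rate)
(B) type-II ferritosis — nausea NO; elevated heart rate NO; joint pain NO; fever NO; blurred vision yes; headache yes
(C) Holloway disorder — nausea yes; elevated heart rate yes; joint pain NO; fever yes; blurred vision yes; headache yes
(D) Brannigan's condition — accounts for every observation
(D) is the only candidate with no mismatches.

D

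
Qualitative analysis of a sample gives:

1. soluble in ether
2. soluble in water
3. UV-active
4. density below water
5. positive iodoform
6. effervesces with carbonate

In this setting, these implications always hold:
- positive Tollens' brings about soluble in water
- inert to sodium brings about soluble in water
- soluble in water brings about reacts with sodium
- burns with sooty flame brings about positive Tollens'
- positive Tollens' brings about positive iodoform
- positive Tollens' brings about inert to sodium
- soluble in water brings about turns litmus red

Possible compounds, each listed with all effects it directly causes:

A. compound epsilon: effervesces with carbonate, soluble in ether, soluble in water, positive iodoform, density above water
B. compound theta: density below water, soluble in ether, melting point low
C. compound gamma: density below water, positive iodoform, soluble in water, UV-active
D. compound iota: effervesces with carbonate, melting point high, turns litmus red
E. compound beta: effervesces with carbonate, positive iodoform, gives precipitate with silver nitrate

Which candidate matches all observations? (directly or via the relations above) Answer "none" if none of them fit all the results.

none

Per-candidate check:
(A) compound epsilon — soluble in ether +; soluble in water +; UV-active -; density below water -; positive iodoform +; effervesces with carbonate +
(B) compound theta — soluble in ether +; soluble in water -; UV-active -; density below water +; positive iodoform -; effervesces with carbonate -
(C) compound gamma — does not account for soluble in ether, effervesces with carbonate
(D) compound iota — does not account for soluble in ether, soluble in water, UV-active, density below water, positive iodoform
(E) compound beta — does not account for soluble in ether, soluble in water, UV-active, density below water
Every candidate fails on at least one observation.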